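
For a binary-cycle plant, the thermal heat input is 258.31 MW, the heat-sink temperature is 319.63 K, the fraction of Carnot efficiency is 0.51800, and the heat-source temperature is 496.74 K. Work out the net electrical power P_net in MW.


Step 1: eta = (1 - Tc/Th)*f = (1 - 319.63/496.74)*0.518 = 0.1846901
Step 2: P_net = eta * Q_in = 0.1846901 * 258.31 = 47.707 MW
P_net = 47.707 MW


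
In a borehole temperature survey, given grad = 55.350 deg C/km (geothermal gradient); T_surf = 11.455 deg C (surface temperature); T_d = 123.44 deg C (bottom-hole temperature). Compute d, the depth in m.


d = (T_d - T_surf) / grad * 1000
d = (123.44 - 11.455) / 55.350 * 1000
d = 2023.2 m


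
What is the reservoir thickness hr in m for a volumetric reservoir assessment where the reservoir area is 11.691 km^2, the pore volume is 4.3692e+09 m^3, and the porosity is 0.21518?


hr = Vp / (A * 1e6 * phi)
hr = 4.3692e+09 / (11.691 * 1e6 * 0.21518)
hr = 1736.8 m


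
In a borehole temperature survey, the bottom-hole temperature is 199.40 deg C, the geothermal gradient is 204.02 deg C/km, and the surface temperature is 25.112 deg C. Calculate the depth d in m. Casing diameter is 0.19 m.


d = (T_d - T_surf) / grad * 1000
d = (199.40 - 25.112) / 204.02 * 1000
d = 854.27 m


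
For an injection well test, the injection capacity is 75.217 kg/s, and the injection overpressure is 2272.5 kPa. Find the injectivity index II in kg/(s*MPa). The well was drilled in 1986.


II = mdot * 1000 / dP
II = 75.217 * 1000 / 2272.5
II = 33.099 kg/(s*MPa)


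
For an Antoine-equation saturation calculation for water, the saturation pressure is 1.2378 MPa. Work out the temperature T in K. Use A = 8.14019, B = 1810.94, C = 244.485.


T = B / (A - log10(P_sat * 760 / 0.101325)) - C
T = 1810.94 / (8.14019 - log10(1.2378 * 760 / 0.101325)) - 244.485
T = 189.5390 deg C
Convert to K: 189.5390 + 273.15 = 462.69 K
T = 462.69 K


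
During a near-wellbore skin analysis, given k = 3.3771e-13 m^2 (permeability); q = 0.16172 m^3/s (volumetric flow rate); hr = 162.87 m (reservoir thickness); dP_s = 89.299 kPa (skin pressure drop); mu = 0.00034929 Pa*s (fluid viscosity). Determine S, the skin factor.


S = dP_s * 1000 * 2*pi*k*hr / (q*mu)
S = 89.299 * 1000 * 2*pi*3.3771e-13*162.87 / (0.16172*0.00034929)
S = 0.54634


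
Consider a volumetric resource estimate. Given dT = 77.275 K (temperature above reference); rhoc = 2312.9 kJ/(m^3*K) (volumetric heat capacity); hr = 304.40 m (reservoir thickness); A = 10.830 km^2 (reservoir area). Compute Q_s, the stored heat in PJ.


Step 1: Vr = A*1e6*hr = 10.83*1e6*304.4 = 3.296652e+09 m^3
Step 2: Q_s = Vr*rhoc*dT/1e12 = 3.296652e+09*2312.9*77.275/1e12 = 589.21 PJ
Q_s = 589.21 PJ


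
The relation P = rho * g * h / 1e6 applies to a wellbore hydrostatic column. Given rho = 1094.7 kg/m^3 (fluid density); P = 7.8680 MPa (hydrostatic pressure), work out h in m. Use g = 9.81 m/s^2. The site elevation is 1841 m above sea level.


h = P * 1e6 / (g * rho)
h = 7.8680 * 1e6 / (9.81 * 1094.7)
h = 732.66 m


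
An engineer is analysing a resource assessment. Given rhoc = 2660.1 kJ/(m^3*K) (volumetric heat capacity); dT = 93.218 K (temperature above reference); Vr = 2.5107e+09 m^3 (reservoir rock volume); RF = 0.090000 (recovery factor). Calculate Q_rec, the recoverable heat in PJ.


Step 1: Q_s = Vr*rhoc*dT/1e12 = 2.5107e+09*2660.1*93.218/1e12 = 622.5763 PJ
Step 2: Q_rec = Q_s * RF = 622.5763 * 0.09 = 56.032 PJ
Q_rec = 56.032 PJ


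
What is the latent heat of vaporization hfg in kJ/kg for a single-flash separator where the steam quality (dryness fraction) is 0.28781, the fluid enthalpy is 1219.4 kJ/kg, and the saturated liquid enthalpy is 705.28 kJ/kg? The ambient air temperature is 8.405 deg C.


hfg = (h - hf) / x
hfg = (1219.4 - 705.28) / 0.28781
hfg = 1786.3 kJ/kg


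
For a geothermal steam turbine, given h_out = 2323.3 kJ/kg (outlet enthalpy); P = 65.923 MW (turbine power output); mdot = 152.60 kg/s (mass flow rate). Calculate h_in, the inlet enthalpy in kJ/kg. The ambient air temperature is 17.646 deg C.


h_in = h_out + P * 1000 / mdot
h_in = 2323.3 + 65.923 * 1000 / 152.60
h_in = 2755.3 kJ/kg


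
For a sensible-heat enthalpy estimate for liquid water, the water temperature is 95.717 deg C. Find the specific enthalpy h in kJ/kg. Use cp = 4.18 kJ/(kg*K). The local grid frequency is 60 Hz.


h = cp * T
h = 4.18 * 95.717
h = 400.10 kJ/kg


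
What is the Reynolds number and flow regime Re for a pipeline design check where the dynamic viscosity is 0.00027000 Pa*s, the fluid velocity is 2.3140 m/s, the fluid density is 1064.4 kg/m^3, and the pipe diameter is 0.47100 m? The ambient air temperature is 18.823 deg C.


Step 1: Re = rho*vel*D/mu = 1064.4*2.314*0.471/0.00027 = 4.2966e+06
Step 2: Re = 4.2966e+06 > 4000, so flow is turbulent.
Re = 4.2966e+06 (turbulent)


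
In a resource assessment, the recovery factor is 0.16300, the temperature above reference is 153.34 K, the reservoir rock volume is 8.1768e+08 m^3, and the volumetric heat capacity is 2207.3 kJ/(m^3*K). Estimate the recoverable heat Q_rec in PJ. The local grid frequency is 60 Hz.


Step 1: Q_s = Vr*rhoc*dT/1e12 = 8.1768e+08*2207.3*153.34/1e12 = 276.7580 PJ
Step 2: Q_rec = Q_s * RF = 276.7580 * 0.163 = 45.112 PJ
Q_rec = 45.112 PJ


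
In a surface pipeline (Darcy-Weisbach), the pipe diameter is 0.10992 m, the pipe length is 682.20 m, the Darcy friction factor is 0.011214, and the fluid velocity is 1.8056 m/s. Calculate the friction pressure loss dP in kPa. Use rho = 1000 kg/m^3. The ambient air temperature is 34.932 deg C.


dP = f * (L/D) * (rho*vel^2/2) / 1000
dP = 0.011214 * (682.20/0.10992) * (1000*1.8056^2/2) / 1000
dP = 113.45 kPa


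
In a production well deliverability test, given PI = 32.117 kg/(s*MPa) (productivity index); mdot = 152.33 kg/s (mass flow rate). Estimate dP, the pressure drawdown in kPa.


dP = mdot * 1000 / PI
dP = 152.33 * 1000 / 32.117
dP = 4743.0 kPa


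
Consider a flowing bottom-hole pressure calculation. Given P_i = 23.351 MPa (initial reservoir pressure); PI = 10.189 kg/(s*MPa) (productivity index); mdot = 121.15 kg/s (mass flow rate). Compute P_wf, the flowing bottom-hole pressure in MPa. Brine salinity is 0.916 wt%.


P_wf = P_i - mdot / PI
P_wf = 23.351 - 121.15 / 10.189
P_wf = 11.461 MPa


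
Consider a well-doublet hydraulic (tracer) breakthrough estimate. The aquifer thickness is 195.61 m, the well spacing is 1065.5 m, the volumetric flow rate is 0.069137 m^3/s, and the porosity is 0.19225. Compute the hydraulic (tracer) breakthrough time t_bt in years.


t_bt = pi * hr * phi * L^2 / (3 * Qv) / (365.25*86400)
t_bt = pi * 195.61 * 0.19225 * 1065.5^2 / (3 * 0.069137) / (365.25*86400)
t_bt = 20.492 years


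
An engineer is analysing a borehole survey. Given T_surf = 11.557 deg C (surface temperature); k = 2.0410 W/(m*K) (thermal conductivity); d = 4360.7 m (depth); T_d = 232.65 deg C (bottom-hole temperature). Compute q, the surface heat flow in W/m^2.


Step 1: grad = (T_d - T_surf)/d * 1000 = (232.65 - 11.557)/4360.7 * 1000 = 50.70126 deg C/km
Step 2: q = k * grad / 1000 = 2.041 * 50.70126 / 1000 = 0.10348 W/m^2
q = 0.10348 W/m^2


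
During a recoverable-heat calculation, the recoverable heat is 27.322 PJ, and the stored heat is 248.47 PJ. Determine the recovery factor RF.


RF = Q_rec / Q_s
RF = 27.322 / 248.47
RF = 0.10996


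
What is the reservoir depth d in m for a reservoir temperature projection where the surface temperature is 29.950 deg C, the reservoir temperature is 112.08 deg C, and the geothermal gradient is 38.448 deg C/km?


d = (T_res - T_surf) / grad * 1000
d = (112.08 - 29.950) / 38.448 * 1000
d = 2136.1 m


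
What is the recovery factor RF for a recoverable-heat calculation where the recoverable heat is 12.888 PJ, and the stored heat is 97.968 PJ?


RF = Q_rec / Q_s
RF = 12.888 / 97.968
RF = 0.13155


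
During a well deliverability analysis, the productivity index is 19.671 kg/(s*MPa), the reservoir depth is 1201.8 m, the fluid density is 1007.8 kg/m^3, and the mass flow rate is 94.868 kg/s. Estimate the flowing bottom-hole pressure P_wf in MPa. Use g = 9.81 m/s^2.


Step 1: P_i = rho*g*h/1e6 = 1007.8*9.81*1201.8/1e6 = 11.88162 MPa
Step 2: P_wf = P_i - mdot/PI = 11.88162 - 94.868/19.671 = 7.0589 MPa
P_wf = 7.0589 MPa


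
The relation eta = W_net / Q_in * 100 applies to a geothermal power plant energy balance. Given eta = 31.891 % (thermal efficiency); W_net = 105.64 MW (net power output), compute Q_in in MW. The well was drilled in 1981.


Q_in = W_net / (eta / 100)
Q_in = 105.64 / (31.891 / 100)
Q_in = 331.25 MW


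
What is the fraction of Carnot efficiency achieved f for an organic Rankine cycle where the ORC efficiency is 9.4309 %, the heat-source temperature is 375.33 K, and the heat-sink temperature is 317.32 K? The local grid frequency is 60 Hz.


f = (eta_orc/100) / (1 - Tc/Th)
f = (9.4309/100) / (1 - 317.32/375.33)
f = 0.61019


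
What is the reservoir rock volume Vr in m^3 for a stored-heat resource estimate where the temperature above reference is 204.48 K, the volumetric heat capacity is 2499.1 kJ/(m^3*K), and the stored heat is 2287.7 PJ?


Vr = Q_s * 1e12 / (rhoc * dT)
Vr = 2287.7 * 1e12 / (2499.1 * 204.48)
Vr = 4.4768e+09 m^3


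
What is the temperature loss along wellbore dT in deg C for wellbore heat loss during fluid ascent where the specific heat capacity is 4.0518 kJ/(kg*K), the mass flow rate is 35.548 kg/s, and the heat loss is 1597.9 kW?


dT = Q_loss / (mdot * cp)
dT = 1597.9 / (35.548 * 4.0518)
dT = 11.09396 K
Convert (temperature difference, 1 K = 1 deg C): 11.09396 K = 11.09396 deg C
dT = 11.094 deg C


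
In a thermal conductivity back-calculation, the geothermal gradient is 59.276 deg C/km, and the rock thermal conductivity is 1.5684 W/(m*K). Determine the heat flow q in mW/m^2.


q = k * grad / 1000
q = 1.5684 * 59.276 / 1000
q = 0.09296848 W/m^2
Convert: 0.09296848 W/m^2 * 1000.0 = 92.968 mW/m^2
q = 92.968 mW/m^2


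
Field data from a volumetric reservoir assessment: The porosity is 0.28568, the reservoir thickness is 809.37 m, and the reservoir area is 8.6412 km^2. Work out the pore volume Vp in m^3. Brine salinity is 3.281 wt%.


Vp = A * 1e6 * hr * phi
Vp = 8.6412 * 1e6 * 809.37 * 0.28568
Vp = 1.9980e+09 m^3


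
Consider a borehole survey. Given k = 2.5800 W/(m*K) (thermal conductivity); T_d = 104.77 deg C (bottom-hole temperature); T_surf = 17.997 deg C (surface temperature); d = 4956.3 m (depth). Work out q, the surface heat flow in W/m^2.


Step 1: grad = (T_d - T_surf)/d * 1000 = (104.77 - 17.997)/4956.3 * 1000 = 17.50762 deg C/km
Step 2: q = k * grad / 1000 = 2.58 * 17.50762 / 1000 = 0.045170 W/m^2
q = 0.045170 W/m^2


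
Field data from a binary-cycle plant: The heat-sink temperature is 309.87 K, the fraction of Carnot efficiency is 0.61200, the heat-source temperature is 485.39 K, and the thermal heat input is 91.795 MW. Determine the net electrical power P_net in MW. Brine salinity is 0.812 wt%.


Step 1: eta = (1 - Tc/Th)*f = (1 - 309.87/485.39)*0.612 = 0.2213030
Step 2: P_net = eta * Q_in = 0.2213030 * 91.795 = 20.315 MW
P_net = 20.315 MW


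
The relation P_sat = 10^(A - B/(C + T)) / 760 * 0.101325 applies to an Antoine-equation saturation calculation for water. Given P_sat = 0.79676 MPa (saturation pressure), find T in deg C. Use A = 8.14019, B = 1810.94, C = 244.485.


T = B / (A - log10(P_sat * 760 / 0.101325)) - C
T = 1810.94 / (8.14019 - log10(0.79676 * 760 / 0.101325)) - 244.485
T = 170.51 deg C


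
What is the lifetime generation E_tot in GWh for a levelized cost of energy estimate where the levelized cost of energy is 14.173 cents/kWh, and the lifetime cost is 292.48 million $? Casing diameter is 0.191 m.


E_tot = C_tot / LCOE * 100
E_tot = 292.48 / 14.173 * 100
E_tot = 2063.6 GWh


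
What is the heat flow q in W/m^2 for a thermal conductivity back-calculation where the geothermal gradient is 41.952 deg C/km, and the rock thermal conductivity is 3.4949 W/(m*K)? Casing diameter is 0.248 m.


q = k * grad / 1000
q = 3.4949 * 41.952 / 1000
q = 0.14662 W/m^2


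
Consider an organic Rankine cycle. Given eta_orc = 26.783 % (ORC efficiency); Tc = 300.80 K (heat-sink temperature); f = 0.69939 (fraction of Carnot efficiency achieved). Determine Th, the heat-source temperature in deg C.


Th = Tc / (1 - (eta_orc/100)/f)
Th = 300.80 / (1 - (26.783/100)/0.69939)
Th = 487.4792 K
Convert to deg C: 487.4792 - 273.15 = 214.33 deg C
Th = 214.33 deg C


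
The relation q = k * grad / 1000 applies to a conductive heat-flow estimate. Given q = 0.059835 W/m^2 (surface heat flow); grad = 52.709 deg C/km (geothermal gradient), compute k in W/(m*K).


k = q * 1000 / grad
k = 0.059835 * 1000 / 52.709
k = 1.1352 W/(m*K)


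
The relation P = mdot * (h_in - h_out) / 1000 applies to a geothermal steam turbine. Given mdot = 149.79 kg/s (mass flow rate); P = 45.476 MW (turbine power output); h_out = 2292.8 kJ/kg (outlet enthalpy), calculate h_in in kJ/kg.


h_in = h_out + P * 1000 / mdot
h_in = 2292.8 + 45.476 * 1000 / 149.79
h_in = 2596.4 kJ/kg


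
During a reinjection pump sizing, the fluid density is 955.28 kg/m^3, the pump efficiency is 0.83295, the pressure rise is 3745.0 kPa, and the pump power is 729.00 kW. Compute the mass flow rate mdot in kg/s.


mdot = P_pump * rho * eta / dP
mdot = 729.00 * 955.28 * 0.83295 / 3745.0
mdot = 154.89 kg/s


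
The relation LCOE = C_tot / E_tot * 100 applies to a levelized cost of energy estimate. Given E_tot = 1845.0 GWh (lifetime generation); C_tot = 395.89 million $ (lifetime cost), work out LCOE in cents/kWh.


LCOE = C_tot / E_tot * 100
LCOE = 395.89 / 1845.0 * 100
LCOE = 21.457 cents/kWh


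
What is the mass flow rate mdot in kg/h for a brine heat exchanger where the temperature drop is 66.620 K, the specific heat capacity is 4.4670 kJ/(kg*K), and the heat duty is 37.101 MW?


mdot = Q * 1000 / (cp * dT)
mdot = 37.101 * 1000 / (4.4670 * 66.620)
mdot = 124.6709 kg/s
Convert: 124.6709 kg/s * 3600.0 = 4.4882e+05 kg/h
mdot = 4.4882e+05 kg/h


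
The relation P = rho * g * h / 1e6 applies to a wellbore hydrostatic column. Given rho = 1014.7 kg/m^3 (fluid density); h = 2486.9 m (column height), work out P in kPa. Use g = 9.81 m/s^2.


P = rho * g * h / 1e6
P = 1014.7 * 9.81 * 2486.9 / 1e6
P = 24.75512 MPa
Convert: 24.75512 MPa * 1000.0 = 24755 kPa
P = 24755 kPa


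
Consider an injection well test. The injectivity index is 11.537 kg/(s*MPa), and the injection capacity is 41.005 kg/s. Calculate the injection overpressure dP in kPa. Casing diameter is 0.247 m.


dP = mdot * 1000 / II
dP = 41.005 * 1000 / 11.537
dP = 3554.2 kPa


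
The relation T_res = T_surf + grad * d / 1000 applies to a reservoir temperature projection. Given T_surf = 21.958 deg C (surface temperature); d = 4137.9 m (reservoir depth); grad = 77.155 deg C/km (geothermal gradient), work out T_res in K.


T_res = T_surf + grad * d / 1000
T_res = 21.958 + 77.155 * 4137.9 / 1000
T_res = 341.2177 deg C
Convert to K: 341.2177 + 273.15 = 614.37 K
T_res = 614.37 K


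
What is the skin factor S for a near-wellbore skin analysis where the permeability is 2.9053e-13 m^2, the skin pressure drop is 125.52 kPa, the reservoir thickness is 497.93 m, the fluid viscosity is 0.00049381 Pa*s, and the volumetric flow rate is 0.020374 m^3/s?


S = dP_s * 1000 * 2*pi*k*hr / (q*mu)
S = 125.52 * 1000 * 2*pi*2.9053e-13*497.93 / (0.020374*0.00049381)
S = 11.340


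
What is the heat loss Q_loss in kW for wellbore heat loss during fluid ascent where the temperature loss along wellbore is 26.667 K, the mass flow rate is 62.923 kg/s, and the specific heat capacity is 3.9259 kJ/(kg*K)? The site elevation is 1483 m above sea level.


Q_loss = mdot * cp * dT
Q_loss = 62.923 * 3.9259 * 26.667
Q_loss = 6587.5 kW


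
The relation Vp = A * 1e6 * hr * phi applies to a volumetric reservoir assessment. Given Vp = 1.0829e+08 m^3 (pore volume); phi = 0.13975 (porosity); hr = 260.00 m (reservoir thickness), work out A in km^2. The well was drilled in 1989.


A = Vp / (1e6 * hr * phi)
A = 1.0829e+08 / (1e6 * 260.00 * 0.13975)
A = 2.9803 km^2


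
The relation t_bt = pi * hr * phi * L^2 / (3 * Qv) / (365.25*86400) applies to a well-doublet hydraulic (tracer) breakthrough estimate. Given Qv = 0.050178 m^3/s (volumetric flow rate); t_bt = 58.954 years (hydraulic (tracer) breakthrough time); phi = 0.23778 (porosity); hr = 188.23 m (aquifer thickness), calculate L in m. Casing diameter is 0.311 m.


L = sqrt(t_bt*365.25*86400*3*Qv / (pi*hr*phi))
L = sqrt(58.954*365.25*86400*3*0.050178 / (pi*188.23*0.23778))
L = 1411.3 m


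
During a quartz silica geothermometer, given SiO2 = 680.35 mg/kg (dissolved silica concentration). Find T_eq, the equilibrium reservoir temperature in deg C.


T_eq = 1309 / (5.19 - log10(SiO2)) - 273.15
T_eq = 1309 / (5.19 - log10(680.35)) - 273.15
T_eq = 282.15 deg C


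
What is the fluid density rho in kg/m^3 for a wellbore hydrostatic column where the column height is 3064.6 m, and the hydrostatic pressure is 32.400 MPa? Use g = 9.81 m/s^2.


rho = P * 1e6 / (g * h)
rho = 32.400 * 1e6 / (9.81 * 3064.6)
rho = 1077.7 kg/m^3


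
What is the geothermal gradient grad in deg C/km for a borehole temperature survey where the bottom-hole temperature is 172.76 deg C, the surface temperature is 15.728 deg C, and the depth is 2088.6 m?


grad = (T_d - T_surf) / d * 1000
grad = (172.76 - 15.728) / 2088.6 * 1000
grad = 75.185 deg C/km


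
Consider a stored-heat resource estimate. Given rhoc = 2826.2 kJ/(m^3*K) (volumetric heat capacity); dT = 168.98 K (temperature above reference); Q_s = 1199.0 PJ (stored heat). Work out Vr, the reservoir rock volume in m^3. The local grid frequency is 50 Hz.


Vr = Q_s * 1e12 / (rhoc * dT)
Vr = 1199.0 * 1e12 / (2826.2 * 168.98)
Vr = 2.5106e+09 m^3


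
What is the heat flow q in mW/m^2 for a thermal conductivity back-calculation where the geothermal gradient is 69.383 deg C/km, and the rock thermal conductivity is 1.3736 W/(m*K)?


q = k * grad / 1000
q = 1.3736 * 69.383 / 1000
q = 0.09530449 W/m^2
Convert: 0.09530449 W/m^2 * 1000.0 = 95.304 mW/m^2
q = 95.304 mW/m^2


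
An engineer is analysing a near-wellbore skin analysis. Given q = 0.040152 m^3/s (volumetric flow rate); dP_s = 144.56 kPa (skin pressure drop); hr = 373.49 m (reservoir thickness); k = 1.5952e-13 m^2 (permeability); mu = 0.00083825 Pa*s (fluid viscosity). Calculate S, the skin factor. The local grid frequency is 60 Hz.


S = dP_s * 1000 * 2*pi*k*hr / (q*mu)
S = 144.56 * 1000 * 2*pi*1.5952e-13*373.49 / (0.040152*0.00083825)
S = 1.6078


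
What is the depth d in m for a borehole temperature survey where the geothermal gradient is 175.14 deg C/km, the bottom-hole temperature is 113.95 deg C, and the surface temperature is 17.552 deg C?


d = (T_d - T_surf) / grad * 1000
d = (113.95 - 17.552) / 175.14 * 1000
d = 550.41 m


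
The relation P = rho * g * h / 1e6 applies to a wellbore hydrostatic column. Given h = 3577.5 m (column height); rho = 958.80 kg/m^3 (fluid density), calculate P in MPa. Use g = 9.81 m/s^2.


P = rho * g * h / 1e6
P = 958.80 * 9.81 * 3577.5 / 1e6
P = 33.649 MPa


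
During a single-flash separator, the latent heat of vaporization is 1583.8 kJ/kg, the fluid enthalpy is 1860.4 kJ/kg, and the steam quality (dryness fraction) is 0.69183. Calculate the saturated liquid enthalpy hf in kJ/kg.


hf = h - x * hfg
hf = 1860.4 - 0.69183 * 1583.8
hf = 764.68 kJ/kg


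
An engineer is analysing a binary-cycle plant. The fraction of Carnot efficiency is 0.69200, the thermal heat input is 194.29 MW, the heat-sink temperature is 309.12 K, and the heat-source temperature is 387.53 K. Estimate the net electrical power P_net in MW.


Step 1: eta = (1 - Tc/Th)*f = (1 - 309.12/387.53)*0.692 = 0.1400142
Step 2: P_net = eta * Q_in = 0.1400142 * 194.29 = 27.203 MW
P_net = 27.203 MW


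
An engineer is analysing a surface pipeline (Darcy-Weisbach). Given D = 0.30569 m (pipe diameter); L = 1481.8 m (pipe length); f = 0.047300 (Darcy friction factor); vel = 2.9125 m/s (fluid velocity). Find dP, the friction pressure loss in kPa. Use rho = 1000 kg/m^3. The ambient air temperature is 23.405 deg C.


dP = f * (L/D) * (rho*vel^2/2) / 1000
dP = 0.047300 * (1481.8/0.30569) * (1000*2.9125^2/2) / 1000
dP = 972.46 kPa


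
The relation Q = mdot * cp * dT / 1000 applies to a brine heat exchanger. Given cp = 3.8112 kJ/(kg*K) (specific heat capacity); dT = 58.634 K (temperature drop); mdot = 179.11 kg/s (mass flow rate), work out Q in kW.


Q = mdot * cp * dT / 1000
Q = 179.11 * 3.8112 * 58.634 / 1000
Q = 40.02498 MW
Convert: 40.02498 MW * 1000.0 = 40025 kW
Q = 40025 kW


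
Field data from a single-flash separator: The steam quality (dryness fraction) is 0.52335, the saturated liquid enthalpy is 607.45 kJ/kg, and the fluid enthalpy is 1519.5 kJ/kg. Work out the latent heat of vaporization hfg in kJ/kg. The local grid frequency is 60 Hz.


hfg = (h - hf) / x
hfg = (1519.5 - 607.45) / 0.52335
hfg = 1742.7 kJ/kg


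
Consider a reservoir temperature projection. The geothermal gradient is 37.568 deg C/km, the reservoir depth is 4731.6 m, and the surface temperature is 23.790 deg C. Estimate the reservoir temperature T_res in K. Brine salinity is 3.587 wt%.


T_res = T_surf + grad * d / 1000
T_res = 23.790 + 37.568 * 4731.6 / 1000
T_res = 201.5467 deg C
Convert to K: 201.5467 + 273.15 = 474.70 K
T_res = 474.70 K


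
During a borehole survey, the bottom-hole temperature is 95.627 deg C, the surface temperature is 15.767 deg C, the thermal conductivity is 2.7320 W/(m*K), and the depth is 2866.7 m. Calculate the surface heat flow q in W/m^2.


Step 1: grad = (T_d - T_surf)/d * 1000 = (95.627 - 15.767)/2866.7 * 1000 = 27.85782 deg C/km
Step 2: q = k * grad / 1000 = 2.732 * 27.85782 / 1000 = 0.076108 W/m^2
q = 0.076108 W/m^2


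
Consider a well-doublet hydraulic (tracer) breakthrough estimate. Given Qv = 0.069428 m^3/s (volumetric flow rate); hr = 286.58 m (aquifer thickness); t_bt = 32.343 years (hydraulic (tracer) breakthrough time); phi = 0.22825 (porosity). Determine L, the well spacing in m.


L = sqrt(t_bt*365.25*86400*3*Qv / (pi*hr*phi))
L = sqrt(32.343*365.25*86400*3*0.069428 / (pi*286.58*0.22825))
L = 1017.1 m


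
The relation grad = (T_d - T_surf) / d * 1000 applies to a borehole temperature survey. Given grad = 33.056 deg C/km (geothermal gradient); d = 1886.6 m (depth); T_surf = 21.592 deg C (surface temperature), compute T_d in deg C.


T_d = T_surf + grad * d / 1000
T_d = 21.592 + 33.056 * 1886.6 / 1000
T_d = 83.955 deg C


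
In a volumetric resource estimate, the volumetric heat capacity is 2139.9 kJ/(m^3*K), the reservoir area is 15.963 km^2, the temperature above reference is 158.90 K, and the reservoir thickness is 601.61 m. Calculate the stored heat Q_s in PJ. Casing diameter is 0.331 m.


Step 1: Vr = A*1e6*hr = 15.963*1e6*601.61 = 9.603500e+09 m^3
Step 2: Q_s = Vr*rhoc*dT/1e12 = 9.603500e+09*2139.9*158.9/1e12 = 3265.5 PJ
Q_s = 3265.5 PJ


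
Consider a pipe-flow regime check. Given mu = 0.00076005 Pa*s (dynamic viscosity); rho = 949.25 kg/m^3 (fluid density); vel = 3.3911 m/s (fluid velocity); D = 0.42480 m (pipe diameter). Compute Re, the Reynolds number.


Re = rho * vel * D / mu
Re = 949.25 * 3.3911 * 0.42480 / 0.00076005
Re = 1.7991e+06


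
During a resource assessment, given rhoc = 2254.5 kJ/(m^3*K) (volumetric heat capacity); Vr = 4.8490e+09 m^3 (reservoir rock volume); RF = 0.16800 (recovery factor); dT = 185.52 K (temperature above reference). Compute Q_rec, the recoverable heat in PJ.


Step 1: Q_s = Vr*rhoc*dT/1e12 = 4.8490e+09*2254.5*185.52/1e12 = 2028.118 PJ
Step 2: Q_rec = Q_s * RF = 2028.118 * 0.168 = 340.72 PJ
Q_rec = 340.72 PJ


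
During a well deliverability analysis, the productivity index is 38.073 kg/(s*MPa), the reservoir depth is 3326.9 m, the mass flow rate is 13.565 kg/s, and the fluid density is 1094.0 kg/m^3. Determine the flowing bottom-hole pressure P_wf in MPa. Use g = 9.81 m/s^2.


Step 1: P_i = rho*g*h/1e6 = 1094.0*9.81*3326.9/1e6 = 35.70476 MPa
Step 2: P_wf = P_i - mdot/PI = 35.70476 - 13.565/38.073 = 35.348 MPa
P_wf = 35.348 MPa


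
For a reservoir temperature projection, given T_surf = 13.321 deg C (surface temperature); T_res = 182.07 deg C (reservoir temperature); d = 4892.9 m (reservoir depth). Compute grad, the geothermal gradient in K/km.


grad = (T_res - T_surf) / d * 1000
grad = (182.07 - 13.321) / 4892.9 * 1000
grad = 34.48854 deg C/km
Convert: 34.48854 deg C/km * 1.0 = 34.489 K/km
grad = 34.489 K/km


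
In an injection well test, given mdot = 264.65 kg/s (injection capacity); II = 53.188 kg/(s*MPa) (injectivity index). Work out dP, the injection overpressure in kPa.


dP = mdot * 1000 / II
dP = 264.65 * 1000 / 53.188
dP = 4975.7 kPa


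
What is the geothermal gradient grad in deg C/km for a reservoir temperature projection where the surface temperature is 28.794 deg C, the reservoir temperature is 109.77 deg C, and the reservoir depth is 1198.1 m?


grad = (T_res - T_surf) / d * 1000
grad = (109.77 - 28.794) / 1198.1 * 1000
grad = 67.587 deg C/km


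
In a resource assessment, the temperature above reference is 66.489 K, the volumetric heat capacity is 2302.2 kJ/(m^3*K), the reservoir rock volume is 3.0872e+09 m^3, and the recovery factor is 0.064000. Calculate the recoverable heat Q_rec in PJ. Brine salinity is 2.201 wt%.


Step 1: Q_s = Vr*rhoc*dT/1e12 = 3.0872e+09*2302.2*66.489/1e12 = 472.5607 PJ
Step 2: Q_rec = Q_s * RF = 472.5607 * 0.064 = 30.244 PJ
Q_rec = 30.244 PJ


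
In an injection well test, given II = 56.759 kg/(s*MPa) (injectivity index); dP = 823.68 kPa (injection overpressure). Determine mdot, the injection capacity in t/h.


mdot = II * dP / 1000
mdot = 56.759 * 823.68 / 1000
mdot = 46.75125 kg/s
Convert: 46.75125 kg/s * 3.6 = 168.30 t/h
mdot = 168.30 t/h


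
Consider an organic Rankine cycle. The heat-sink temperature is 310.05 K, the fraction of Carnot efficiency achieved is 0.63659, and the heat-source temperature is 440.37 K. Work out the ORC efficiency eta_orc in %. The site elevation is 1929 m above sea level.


eta_orc = (1 - Tc/Th) * f * 100
eta_orc = (1 - 310.05/440.37) * 0.63659 * 100
eta_orc = 18.839 %


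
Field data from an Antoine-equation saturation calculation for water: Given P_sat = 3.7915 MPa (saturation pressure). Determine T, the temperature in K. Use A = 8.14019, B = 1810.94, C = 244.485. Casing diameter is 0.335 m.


T = B / (A - log10(P_sat * 760 / 0.101325)) - C
T = 1810.94 / (8.14019 - log10(3.7915 * 760 / 0.101325)) - 244.485
T = 246.7796 deg C
Convert to K: 246.7796 + 273.15 = 519.93 K
T = 519.93 K


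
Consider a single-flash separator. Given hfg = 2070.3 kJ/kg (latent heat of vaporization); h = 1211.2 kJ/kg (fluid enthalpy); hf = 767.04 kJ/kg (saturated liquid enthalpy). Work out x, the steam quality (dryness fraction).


x = (h - hf) / hfg
x = (1211.2 - 767.04) / 2070.3
x = 0.21454


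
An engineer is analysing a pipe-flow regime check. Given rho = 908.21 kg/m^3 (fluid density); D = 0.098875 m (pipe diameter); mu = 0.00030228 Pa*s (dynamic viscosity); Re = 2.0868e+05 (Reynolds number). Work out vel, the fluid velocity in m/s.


vel = Re * mu / (rho * D)
vel = 2.0868e+05 * 0.00030228 / (908.21 * 0.098875)
vel = 0.70245 m/s


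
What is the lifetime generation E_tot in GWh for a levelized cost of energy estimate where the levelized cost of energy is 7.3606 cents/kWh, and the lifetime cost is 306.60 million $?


E_tot = C_tot / LCOE * 100
E_tot = 306.60 / 7.3606 * 100
E_tot = 4165.4 GWh


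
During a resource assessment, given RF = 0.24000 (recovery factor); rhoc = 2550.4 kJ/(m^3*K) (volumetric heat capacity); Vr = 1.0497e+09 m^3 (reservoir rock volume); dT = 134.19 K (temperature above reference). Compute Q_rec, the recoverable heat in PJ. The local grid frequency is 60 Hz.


Step 1: Q_s = Vr*rhoc*dT/1e12 = 1.0497e+09*2550.4*134.19/1e12 = 359.2474 PJ
Step 2: Q_rec = Q_s * RF = 359.2474 * 0.24 = 86.219 PJ
Q_rec = 86.219 PJ


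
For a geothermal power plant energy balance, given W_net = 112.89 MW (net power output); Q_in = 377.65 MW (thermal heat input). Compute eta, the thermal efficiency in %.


eta = W_net / Q_in * 100
eta = 112.89 / 377.65 * 100
eta = 29.893 %


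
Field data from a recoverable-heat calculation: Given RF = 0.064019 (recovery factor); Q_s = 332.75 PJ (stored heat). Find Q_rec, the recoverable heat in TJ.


Q_rec = Q_s * RF
Q_rec = 332.75 * 0.064019
Q_rec = 21.30232 PJ
Convert: 21.30232 PJ * 1000.0 = 21302 TJ
Q_rec = 21302 TJ


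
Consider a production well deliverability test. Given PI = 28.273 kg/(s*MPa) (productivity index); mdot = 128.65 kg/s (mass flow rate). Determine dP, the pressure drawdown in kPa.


dP = mdot * 1000 / PI
dP = 128.65 * 1000 / 28.273
dP = 4550.3 kPa


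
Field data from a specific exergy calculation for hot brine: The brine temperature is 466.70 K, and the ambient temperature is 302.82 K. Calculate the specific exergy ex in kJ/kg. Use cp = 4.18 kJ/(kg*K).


ex = cp * ((T_b - T_0) - T_0 * ln(T_b/T_0))
ex = 4.18 * ((466.70 - 302.82) - 302.82 * ln(466.70/302.82))
ex = 137.50 kJ/kg


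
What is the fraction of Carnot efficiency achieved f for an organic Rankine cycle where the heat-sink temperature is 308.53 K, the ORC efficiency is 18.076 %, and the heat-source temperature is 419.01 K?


f = (eta_orc/100) / (1 - Tc/Th)
f = (18.076/100) / (1 - 308.53/419.01)
f = 0.68556


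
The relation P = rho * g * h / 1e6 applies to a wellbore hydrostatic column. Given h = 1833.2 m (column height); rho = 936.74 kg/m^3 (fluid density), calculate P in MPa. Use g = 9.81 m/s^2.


P = rho * g * h / 1e6
P = 936.74 * 9.81 * 1833.2 / 1e6
P = 16.846 MPa


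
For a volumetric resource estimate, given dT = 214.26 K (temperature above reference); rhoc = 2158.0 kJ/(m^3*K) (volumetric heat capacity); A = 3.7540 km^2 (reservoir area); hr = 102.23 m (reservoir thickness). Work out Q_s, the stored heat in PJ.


Step 1: Vr = A*1e6*hr = 3.754*1e6*102.23 = 3.837714e+08 m^3
Step 2: Q_s = Vr*rhoc*dT/1e12 = 3.837714e+08*2158.0*214.26/1e12 = 177.45 PJ
Q_s = 177.45 PJ


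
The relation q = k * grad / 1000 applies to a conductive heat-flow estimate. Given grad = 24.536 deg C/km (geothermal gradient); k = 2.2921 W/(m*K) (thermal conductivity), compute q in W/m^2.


q = k * grad / 1000
q = 2.2921 * 24.536 / 1000
q = 0.056239 W/m^2


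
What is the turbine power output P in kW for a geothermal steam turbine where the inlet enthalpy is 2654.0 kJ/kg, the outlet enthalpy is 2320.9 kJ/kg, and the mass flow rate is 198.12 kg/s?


P = mdot * (h_in - h_out) / 1000
P = 198.12 * (2654.0 - 2320.9) / 1000
P = 65.99377 MW
Convert: 65.99377 MW * 1000.0 = 65994 kW
P = 65994 kW


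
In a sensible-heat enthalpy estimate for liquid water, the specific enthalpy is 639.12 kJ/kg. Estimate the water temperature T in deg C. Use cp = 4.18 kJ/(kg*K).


T = h / cp
T = 639.12 / 4.18
T = 152.90 deg C


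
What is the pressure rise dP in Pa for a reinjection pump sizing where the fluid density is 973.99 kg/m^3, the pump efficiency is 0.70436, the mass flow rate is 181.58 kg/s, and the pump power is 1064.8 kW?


dP = P_pump * rho * eta / mdot
dP = 1064.8 * 973.99 * 0.70436 / 181.58
dP = 4022.992 kPa
Convert: 4022.992 kPa * 1000.0 = 4.0230e+06 Pa
dP = 4.0230e+06 Pa


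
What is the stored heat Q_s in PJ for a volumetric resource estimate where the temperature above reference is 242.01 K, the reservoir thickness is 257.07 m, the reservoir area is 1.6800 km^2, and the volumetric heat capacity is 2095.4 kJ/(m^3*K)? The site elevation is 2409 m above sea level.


Step 1: Vr = A*1e6*hr = 1.68*1e6*257.07 = 4.318776e+08 m^3
Step 2: Q_s = Vr*rhoc*dT/1e12 = 4.318776e+08*2095.4*242.01/1e12 = 219.01 PJ
Q_s = 219.01 PJ


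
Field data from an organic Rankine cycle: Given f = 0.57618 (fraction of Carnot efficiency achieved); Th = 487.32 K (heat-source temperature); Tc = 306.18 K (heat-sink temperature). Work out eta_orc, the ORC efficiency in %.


eta_orc = (1 - Tc/Th) * f * 100
eta_orc = (1 - 306.18/487.32) * 0.57618 * 100
eta_orc = 21.417 %


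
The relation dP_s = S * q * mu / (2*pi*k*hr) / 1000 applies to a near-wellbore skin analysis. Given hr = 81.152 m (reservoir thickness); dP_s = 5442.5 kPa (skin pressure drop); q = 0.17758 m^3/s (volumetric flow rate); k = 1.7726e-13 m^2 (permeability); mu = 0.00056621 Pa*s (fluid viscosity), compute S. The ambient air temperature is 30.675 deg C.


S = dP_s * 1000 * 2*pi*k*hr / (q*mu)
S = 5442.5 * 1000 * 2*pi*1.7726e-13*81.152 / (0.17758*0.00056621)
S = 4.8923


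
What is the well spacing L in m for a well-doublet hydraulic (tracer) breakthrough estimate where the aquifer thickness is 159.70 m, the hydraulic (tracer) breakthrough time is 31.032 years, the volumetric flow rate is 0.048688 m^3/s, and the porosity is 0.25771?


L = sqrt(t_bt*365.25*86400*3*Qv / (pi*hr*phi))
L = sqrt(31.032*365.25*86400*3*0.048688 / (pi*159.70*0.25771))
L = 1051.8 m


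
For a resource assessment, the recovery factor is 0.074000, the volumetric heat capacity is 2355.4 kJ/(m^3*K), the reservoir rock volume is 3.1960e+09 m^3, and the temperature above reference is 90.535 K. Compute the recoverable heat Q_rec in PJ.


Step 1: Q_s = Vr*rhoc*dT/1e12 = 3.1960e+09*2355.4*90.535/1e12 = 681.5347 PJ
Step 2: Q_rec = Q_s * RF = 681.5347 * 0.074 = 50.434 PJ
Q_rec = 50.434 PJ


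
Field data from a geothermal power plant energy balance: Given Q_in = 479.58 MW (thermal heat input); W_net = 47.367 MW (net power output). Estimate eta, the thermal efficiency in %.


eta = W_net / Q_in * 100
eta = 47.367 / 479.58 * 100
eta = 9.8768 %


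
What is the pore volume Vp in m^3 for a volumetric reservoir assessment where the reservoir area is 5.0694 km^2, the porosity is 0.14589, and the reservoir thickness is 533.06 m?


Vp = A * 1e6 * hr * phi
Vp = 5.0694 * 1e6 * 533.06 * 0.14589
Vp = 3.9424e+08 m^3


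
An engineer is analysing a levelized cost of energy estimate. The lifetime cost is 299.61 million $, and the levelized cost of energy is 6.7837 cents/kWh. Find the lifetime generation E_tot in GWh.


E_tot = C_tot / LCOE * 100
E_tot = 299.61 / 6.7837 * 100
E_tot = 4416.6 GWh


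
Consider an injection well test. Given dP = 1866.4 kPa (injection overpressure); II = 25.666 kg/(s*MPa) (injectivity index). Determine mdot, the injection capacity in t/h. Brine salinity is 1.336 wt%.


mdot = II * dP / 1000
mdot = 25.666 * 1866.4 / 1000
mdot = 47.90302 kg/s
Convert: 47.90302 kg/s * 3.6 = 172.45 t/h
mdot = 172.45 t/h


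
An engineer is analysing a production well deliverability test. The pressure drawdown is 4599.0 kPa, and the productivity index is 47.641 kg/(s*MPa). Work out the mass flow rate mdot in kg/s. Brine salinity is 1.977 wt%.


mdot = PI * dP / 1000
mdot = 47.641 * 4599.0 / 1000
mdot = 219.10 kg/s


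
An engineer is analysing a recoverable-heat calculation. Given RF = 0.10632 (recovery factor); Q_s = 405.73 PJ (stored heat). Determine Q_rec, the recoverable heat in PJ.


Q_rec = Q_s * RF
Q_rec = 405.73 * 0.10632
Q_rec = 43.137 PJ


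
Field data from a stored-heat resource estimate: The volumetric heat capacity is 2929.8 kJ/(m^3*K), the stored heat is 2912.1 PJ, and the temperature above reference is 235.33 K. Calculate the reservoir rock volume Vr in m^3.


Vr = Q_s * 1e12 / (rhoc * dT)
Vr = 2912.1 * 1e12 / (2929.8 * 235.33)
Vr = 4.2237e+09 m^3


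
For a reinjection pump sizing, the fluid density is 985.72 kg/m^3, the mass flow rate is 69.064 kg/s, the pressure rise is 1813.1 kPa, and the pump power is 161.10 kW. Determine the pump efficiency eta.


eta = mdot * dP / (rho * P_pump)
eta = 69.064 * 1813.1 / (985.72 * 161.10)
eta = 0.78854


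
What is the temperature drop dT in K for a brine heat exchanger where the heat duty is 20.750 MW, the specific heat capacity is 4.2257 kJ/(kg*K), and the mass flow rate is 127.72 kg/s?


dT = Q * 1000 / (mdot * cp)
dT = 20.750 * 1000 / (127.72 * 4.2257)
dT = 38.447 K


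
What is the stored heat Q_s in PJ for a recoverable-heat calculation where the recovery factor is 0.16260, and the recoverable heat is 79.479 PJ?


Q_s = Q_rec / RF
Q_s = 79.479 / 0.16260
Q_s = 488.80 PJ


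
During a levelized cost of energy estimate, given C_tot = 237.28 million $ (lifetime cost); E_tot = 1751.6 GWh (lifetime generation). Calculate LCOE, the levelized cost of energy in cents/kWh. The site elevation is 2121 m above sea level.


LCOE = C_tot / E_tot * 100
LCOE = 237.28 / 1751.6 * 100
LCOE = 13.546 cents/kWh


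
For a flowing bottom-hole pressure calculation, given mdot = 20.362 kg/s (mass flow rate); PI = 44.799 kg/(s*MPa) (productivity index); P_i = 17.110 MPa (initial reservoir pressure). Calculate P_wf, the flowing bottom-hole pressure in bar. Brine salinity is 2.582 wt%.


P_wf = P_i - mdot / PI
P_wf = 17.110 - 20.362 / 44.799
P_wf = 16.65548 MPa
Convert: 16.65548 MPa * 10.0 = 166.55 bar
P_wf = 166.55 bar


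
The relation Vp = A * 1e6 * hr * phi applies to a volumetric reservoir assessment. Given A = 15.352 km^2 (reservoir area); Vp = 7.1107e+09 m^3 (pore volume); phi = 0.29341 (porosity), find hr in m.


hr = Vp / (A * 1e6 * phi)
hr = 7.1107e+09 / (15.352 * 1e6 * 0.29341)
hr = 1578.6 m


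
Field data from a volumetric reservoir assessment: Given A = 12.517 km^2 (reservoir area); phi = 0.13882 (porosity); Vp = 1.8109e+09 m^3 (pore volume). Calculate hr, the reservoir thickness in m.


hr = Vp / (A * 1e6 * phi)
hr = 1.8109e+09 / (12.517 * 1e6 * 0.13882)
hr = 1042.2 m


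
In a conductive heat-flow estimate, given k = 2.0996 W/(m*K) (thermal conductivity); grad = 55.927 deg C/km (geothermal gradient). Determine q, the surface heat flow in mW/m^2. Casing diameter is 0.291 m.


q = k * grad / 1000
q = 2.0996 * 55.927 / 1000
q = 0.1174243 W/m^2
Convert: 0.1174243 W/m^2 * 1000.0 = 117.42 mW/m^2
q = 117.42 mW/m^2


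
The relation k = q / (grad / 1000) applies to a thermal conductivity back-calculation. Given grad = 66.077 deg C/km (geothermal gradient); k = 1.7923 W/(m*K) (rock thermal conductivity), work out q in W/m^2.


q = k * grad / 1000
q = 1.7923 * 66.077 / 1000
q = 0.11843 W/m^2


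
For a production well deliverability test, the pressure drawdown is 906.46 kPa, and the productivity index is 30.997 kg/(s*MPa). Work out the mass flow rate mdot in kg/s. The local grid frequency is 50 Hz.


mdot = PI * dP / 1000
mdot = 30.997 * 906.46 / 1000
mdot = 28.098 kg/s


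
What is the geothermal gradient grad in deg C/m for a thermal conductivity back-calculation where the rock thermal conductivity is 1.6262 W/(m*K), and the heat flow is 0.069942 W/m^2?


grad = q / k * 1000
grad = 0.069942 / 1.6262 * 1000
grad = 43.00947 deg C/km
Convert: 43.00947 deg C/km * 0.001 = 0.043009 deg C/m
grad = 0.043009 deg C/m


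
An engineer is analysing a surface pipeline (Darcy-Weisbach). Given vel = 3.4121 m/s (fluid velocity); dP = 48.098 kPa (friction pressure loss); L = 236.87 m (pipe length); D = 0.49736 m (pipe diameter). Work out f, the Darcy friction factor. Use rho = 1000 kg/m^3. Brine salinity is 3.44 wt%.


f = dP*1000 / ((L/D)*(rho*vel^2/2))
f = 48.098*1000 / ((236.87/0.49736)*(1000*3.4121^2/2))
f = 0.017349


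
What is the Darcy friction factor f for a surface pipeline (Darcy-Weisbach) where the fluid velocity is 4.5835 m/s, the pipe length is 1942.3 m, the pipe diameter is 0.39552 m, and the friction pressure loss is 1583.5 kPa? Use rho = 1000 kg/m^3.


f = dP*1000 / ((L/D)*(rho*vel^2/2))
f = 1583.5*1000 / ((1942.3/0.39552)*(1000*4.5835^2/2))
f = 0.030698


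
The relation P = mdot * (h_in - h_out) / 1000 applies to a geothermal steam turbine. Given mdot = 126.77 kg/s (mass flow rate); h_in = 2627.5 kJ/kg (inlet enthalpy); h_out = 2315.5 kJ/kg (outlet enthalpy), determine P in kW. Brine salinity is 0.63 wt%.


P = mdot * (h_in - h_out) / 1000
P = 126.77 * (2627.5 - 2315.5) / 1000
P = 39.55224 MW
Convert: 39.55224 MW * 1000.0 = 39552 kW
P = 39552 kW
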